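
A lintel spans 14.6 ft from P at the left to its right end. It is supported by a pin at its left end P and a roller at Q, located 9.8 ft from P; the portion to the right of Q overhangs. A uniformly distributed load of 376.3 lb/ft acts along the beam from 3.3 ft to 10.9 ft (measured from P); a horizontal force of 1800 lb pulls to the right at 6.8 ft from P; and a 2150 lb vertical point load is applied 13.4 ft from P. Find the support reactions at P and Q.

P_x = -1800 lb, P_y = -1.870 lb, Q_y = 5012 lb

Resultant of the distributed load: 376.3 × 7.6 = 2859.88 lb at 7.1 ft from P.
Taking moments about P: Q_y·9.8 − (376.3·7.6)·7.1 − 2150·13.4 = 0 → Q_y = 49115.148/9.8 = 5011.75 ≈ 5012 lb.
ΣF_y = 0: P_y + 5011.75 − 376.3·7.6 − 2150 = 0 → P_y = -1.870 lb.
ΣF_x = 0: P_x + 1800 = 0 → P_x = -1800 lb.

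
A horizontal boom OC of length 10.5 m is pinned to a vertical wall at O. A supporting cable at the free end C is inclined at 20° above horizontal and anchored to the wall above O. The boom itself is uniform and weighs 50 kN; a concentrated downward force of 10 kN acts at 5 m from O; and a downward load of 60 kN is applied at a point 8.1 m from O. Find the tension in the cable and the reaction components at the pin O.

ΣM about O: T·sin20°·10.5 − 50·5.25 − 10·5 − 60·8.1 = 0 → T = 798.5/(10.5·0.34202) = 222.348 ≈ 222.3 kN.
ΣF_x = 0: O_x − T·cos20° = 0 → O_x = 222.348 × 0.939693 = 208.9 kN.
ΣF_y = 0: O_y + T·sin20° − 50 − 10 − 60 = 0 → O_y = 120 − 222.348 × 0.34202 = 43.95 kN.

T = 222.3 kN, O_x = 208.9 kN, O_y = 43.95 kN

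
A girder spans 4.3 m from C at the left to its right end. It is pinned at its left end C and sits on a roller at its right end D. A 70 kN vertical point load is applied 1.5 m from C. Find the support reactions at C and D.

C_x = 0, C_y = 45.58 kN, D_y = 24.42 kN

Moments about C: D_y·4.3 − 70·1.5 = 0 → D_y = 105/4.3 = 24.4186 ≈ 24.42 kN.
ΣF_y = 0: C_y + 24.4186 − 70 = 0 → C_y = 45.58 kN.
ΣF_x = 0: no horizontal applied forces, so C_x = 0.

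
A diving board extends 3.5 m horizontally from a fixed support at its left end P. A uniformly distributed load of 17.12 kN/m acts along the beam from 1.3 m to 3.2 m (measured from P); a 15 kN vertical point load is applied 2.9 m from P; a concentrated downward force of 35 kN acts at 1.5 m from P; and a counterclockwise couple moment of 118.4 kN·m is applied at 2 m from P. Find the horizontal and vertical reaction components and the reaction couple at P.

P_x = 0, P_y = 82.53 kN, M_P = 50.79 kN·m

Resultant of the distributed load: 17.12 × 1.9 = 32.528 kN at 2.25 m from P.
ΣF_x = 0: P_x = 0.
ΣF_y = 0: P_y − 17.12·1.9 − 15 − 35 = 0 → P_y = 82.53 kN.
ΣM about P: M_P − (17.12·1.9)·2.25 − 15·2.9 − 35·1.5 + 118.4 = 0 → M_P = 50.79 kN·m.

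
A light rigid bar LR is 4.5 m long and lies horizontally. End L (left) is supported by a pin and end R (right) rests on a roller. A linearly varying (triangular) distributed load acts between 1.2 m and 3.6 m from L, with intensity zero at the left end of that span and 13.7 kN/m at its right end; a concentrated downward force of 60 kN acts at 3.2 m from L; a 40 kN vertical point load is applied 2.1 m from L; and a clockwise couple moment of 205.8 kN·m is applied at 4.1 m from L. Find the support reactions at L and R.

L_x = 0, L_y = -0.8560 kN, R_y = 117.3 kN

Resultant of the triangular load: ½ × 13.7 × 2.4 = 16.44 kN, acting at 2.8 m from L (one-third of the span from the peak).
ΣM about L: R_y·4.5 − (½·13.7·2.4)·2.8 − 60·3.2 − 40·2.1 − 205.8 = 0 → R_y = 527.832/4.5 = 117.296 ≈ 117.3 kN.
ΣF_y = 0: L_y + 117.296 − ½·13.7·2.4 − 60 − 40 = 0 → L_y = -0.8560 kN.
ΣF_x = 0: no horizontal applied forces, so L_x = 0.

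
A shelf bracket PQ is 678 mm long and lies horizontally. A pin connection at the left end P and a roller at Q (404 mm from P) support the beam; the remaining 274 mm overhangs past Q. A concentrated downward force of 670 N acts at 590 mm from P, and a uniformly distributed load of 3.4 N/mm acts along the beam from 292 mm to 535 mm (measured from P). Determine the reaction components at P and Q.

Resultant of the distributed load: 3.4 × 243 = 826.2 N at 413.5 mm from P.
Moments about P: Q_y·404 − 670·590 − (3.4·243)·413.5 = 0 → Q_y = 736933.7/404 = 1824.09 ≈ 1824 N.
ΣF_y = 0: P_y + 1824.09 − 670 − 3.4·243 = 0 → P_y = -327.9 N.
ΣF_x = 0: no horizontal applied forces, so P_x = 0.

P_x = 0, P_y = -327.9 N, Q_y = 1824 N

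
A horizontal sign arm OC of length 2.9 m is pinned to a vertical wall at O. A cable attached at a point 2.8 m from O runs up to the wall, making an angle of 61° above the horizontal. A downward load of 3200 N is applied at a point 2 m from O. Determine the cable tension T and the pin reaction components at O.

T = 2613 N, O_x = 1267 N, O_y = 914.3 N

ΣM about O: T·sin61°·2.8 − 3200·2 = 0 → T = 6400/(2.8·0.87462) = 2613.38 ≈ 2613 N.
ΣF_x = 0: O_x − T·cos61° = 0 → O_x = 2613.38 × 0.48481 = 1267 N.
ΣF_y = 0: O_y + T·sin61° − 3200 = 0 → O_y = 3200 − 2613.38 × 0.87462 = 914.3 N.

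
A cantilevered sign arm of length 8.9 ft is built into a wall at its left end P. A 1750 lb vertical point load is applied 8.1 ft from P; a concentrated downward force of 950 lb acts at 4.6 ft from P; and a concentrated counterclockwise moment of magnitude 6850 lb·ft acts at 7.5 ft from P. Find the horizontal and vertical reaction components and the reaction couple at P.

P_x = 0, P_y = 2700 lb, M_P = 11700 lb·ft

ΣF_x = 0: P_x = 0.
ΣF_y = 0: P_y − 1750 − 950 = 0 → P_y = 2700 lb.
ΣM about P: M_P − 1750·8.1 − 950·4.6 + 6850 = 0 → M_P = 11700 lb·ft.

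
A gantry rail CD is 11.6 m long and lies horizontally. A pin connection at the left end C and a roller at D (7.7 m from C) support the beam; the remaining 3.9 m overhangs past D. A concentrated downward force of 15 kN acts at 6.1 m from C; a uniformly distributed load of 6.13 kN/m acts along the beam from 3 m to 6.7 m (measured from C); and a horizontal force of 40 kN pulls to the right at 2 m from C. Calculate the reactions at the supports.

C_x = -40.00 kN, C_y = 11.51 kN, D_y = 26.17 kN

Resultant of the distributed load: 6.13 × 3.7 = 22.681 kN at 4.85 m from C.
Taking moments about C: D_y·7.7 − 15·6.1 − (6.13·3.7)·4.85 = 0 → D_y = 201.50285/7.7 = 26.1692 ≈ 26.17 kN.
ΣF_y = 0: C_y + 26.1692 − 15 − 6.13·3.7 = 0 → C_y = 11.51 kN.
ΣF_x = 0: C_x + 40 = 0 → C_x = -40.00 kN.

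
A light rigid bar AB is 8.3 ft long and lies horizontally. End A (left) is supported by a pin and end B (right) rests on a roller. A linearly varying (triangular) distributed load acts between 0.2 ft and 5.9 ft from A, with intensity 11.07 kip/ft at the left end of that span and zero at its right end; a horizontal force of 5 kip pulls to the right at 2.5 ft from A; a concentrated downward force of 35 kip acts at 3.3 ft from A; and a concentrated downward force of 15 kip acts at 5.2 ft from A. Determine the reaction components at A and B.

A_x = -5.000 kip, A_y = 50.25 kip, B_y = 31.30 kip

Resultant of the triangular load: ½ × 11.07 × 5.7 = 31.5495 kip, acting at 2.1 ft from A (one-third of the span from the peak).
Moments about A: B_y·8.3 − (½·11.07·5.7)·2.1 − 35·3.3 − 15·5.2 = 0 → B_y = 259.75395/8.3 = 31.2957 ≈ 31.30 kip.
ΣF_y = 0: A_y + 31.2957 − ½·11.07·5.7 − 35 − 15 = 0 → A_y = 50.25 kip.
ΣF_x = 0: A_x + 5 = 0 → A_x = -5.000 kip.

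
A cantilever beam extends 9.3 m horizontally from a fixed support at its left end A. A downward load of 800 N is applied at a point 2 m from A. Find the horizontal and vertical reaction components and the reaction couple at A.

A_x = 0, A_y = 800.0 N, M_A = 1600 N·m

ΣF_x = 0: A_x = 0.
ΣF_y = 0: A_y − 800 = 0 → A_y = 800.0 N.
ΣM about A: M_A − 800·2 = 0 → M_A = 1600 N·m.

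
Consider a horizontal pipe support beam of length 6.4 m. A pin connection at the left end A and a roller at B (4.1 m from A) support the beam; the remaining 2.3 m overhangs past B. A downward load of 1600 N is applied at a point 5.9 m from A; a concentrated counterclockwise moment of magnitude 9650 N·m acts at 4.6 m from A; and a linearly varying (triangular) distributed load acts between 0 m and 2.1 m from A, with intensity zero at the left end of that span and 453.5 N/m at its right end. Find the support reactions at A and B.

A_x = 0, A_y = 1965 N, B_y = 111.4 N

Resultant of the triangular load: ½ × 453.5 × 2.1 = 476.175 N, acting at 1.4 m from A (one-third of the span from the peak).
Taking moments about A: B_y·4.1 − 1600·5.9 + 9650 − (½·453.5·2.1)·1.4 = 0 → B_y = 456.645/4.1 = 111.377 ≈ 111.4 N.
ΣF_y = 0: A_y + 111.377 − 1600 − ½·453.5·2.1 = 0 → A_y = 1965 N.
ΣF_x = 0: no horizontal applied forces, so A_x = 0.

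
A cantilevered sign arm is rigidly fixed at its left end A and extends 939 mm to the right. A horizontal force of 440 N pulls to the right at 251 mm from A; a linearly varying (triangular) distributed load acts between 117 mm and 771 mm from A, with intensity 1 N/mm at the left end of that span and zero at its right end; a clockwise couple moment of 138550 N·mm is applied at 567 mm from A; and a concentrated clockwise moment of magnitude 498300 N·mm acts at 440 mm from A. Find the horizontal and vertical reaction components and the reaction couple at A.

A_x = -440.0 N, A_y = 327.0 N, M_A = 746400 N·mm

Resultant of the triangular load: ½ × 1 × 654 = 327 N, acting at 335 mm from A (one-third of the span from the peak).
ΣF_x = 0: A_x + 440 = 0 → A_x = -440.0 N.
ΣF_y = 0: A_y − ½·1·654 = 0 → A_y = 327.0 N.
ΣM about A: M_A − (½·1·654)·335 − 138550 − 498300 = 0 → M_A = 746400 N·mm.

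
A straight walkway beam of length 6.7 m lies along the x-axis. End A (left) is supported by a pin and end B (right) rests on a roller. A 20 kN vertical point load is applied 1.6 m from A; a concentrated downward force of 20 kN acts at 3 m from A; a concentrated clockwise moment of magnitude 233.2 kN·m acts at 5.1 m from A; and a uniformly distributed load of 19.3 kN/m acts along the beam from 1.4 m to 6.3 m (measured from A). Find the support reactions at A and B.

Resultant of the distributed load: 19.3 × 4.9 = 94.57 kN at 3.85 m from A.
ΣM about A: B_y·6.7 − 20·1.6 − 20·3 − 233.2 − (19.3·4.9)·3.85 = 0 → B_y = 689.2945/6.7 = 102.88 ≈ 102.9 kN.
ΣF_y = 0: A_y + 102.88 − 20 − 20 − 19.3·4.9 = 0 → A_y = 31.69 kN.
ΣF_x = 0: no horizontal applied forces, so A_x = 0.

A_x = 0, A_y = 31.69 kN, B_y = 102.9 kN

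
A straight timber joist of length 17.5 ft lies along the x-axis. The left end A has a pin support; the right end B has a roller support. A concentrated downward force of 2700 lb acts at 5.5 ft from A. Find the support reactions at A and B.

Moments about A: B_y·17.5 − 2700·5.5 = 0 → B_y = 14850/17.5 = 848.571 ≈ 848.6 lb.
ΣF_y = 0: A_y + 848.571 − 2700 = 0 → A_y = 1851 lb.
ΣF_x = 0: no horizontal applied forces, so A_x = 0.

A_x = 0, A_y = 1851 lb, B_y = 848.6 lb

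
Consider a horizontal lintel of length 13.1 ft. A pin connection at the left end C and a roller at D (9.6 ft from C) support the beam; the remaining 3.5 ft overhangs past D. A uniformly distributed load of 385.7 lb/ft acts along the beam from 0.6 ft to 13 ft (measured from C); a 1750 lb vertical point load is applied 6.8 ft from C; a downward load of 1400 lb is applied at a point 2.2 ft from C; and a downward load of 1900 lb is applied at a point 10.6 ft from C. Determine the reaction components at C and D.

C_x = 0, C_y = 2787 lb, D_y = 7046 lb

Resultant of the distributed load: 385.7 × 12.4 = 4782.68 lb at 6.8 ft from C.
ΣM about C: D_y·9.6 − (385.7·12.4)·6.8 − 1750·6.8 − 1400·2.2 − 1900·10.6 = 0 → D_y = 67642.224/9.6 = 7046.07 ≈ 7046 lb.
ΣF_y = 0: C_y + 7046.07 − 385.7·12.4 − 1750 − 1400 − 1900 = 0 → C_y = 2787 lb.
ΣF_x = 0: no horizontal applied forces, so C_x = 0.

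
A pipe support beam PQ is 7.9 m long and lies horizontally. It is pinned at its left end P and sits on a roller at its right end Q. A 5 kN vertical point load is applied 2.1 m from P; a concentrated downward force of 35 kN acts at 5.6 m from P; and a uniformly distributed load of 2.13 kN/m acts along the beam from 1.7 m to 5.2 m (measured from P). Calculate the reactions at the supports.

P_x = 0, P_y = 18.06 kN, Q_y = 29.39 kN

Resultant of the distributed load: 2.13 × 3.5 = 7.455 kN at 3.45 m from P.
ΣM about P: Q_y·7.9 − 5·2.1 − 35·5.6 − (2.13·3.5)·3.45 = 0 → Q_y = 232.21975/7.9 = 29.3949 ≈ 29.39 kN.
ΣF_y = 0: P_y + 29.3949 − 5 − 35 − 2.13·3.5 = 0 → P_y = 18.06 kN.
ΣF_x = 0: no horizontal applied forces, so P_x = 0.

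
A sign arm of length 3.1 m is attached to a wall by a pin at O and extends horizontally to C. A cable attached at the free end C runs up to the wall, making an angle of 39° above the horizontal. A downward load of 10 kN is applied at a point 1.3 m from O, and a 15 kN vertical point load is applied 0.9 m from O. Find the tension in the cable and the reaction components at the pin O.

ΣM about O: T·sin39°·3.1 − 10·1.3 − 15·0.9 = 0 → T = 26.5/(3.1·0.62932) = 13.5835 ≈ 13.58 kN.
ΣF_x = 0: O_x − T·cos39° = 0 → O_x = 13.5835 × 0.777146 = 10.56 kN.
ΣF_y = 0: O_y + T·sin39° − 10 − 15 = 0 → O_y = 25 − 13.5835 × 0.62932 = 16.45 kN.

T = 13.58 kN, O_x = 10.56 kN, O_y = 16.45 kN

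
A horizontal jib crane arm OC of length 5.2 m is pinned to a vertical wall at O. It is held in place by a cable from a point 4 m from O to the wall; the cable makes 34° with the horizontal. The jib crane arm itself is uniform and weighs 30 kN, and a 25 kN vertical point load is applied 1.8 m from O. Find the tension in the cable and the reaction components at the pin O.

ΣM about O: T·sin34°·4 − 30·2.6 − 25·1.8 = 0 → T = 123/(4·0.559193) = 54.99 kN.
ΣF_x = 0: O_x − T·cos34° = 0 → O_x = 54.99 × 0.829038 = 45.59 kN.
ΣF_y = 0: O_y + T·sin34° − 30 − 25 = 0 → O_y = 55 − 54.99 × 0.559193 = 24.25 kN.

T = 54.99 kN, O_x = 45.59 kN, O_y = 24.25 kN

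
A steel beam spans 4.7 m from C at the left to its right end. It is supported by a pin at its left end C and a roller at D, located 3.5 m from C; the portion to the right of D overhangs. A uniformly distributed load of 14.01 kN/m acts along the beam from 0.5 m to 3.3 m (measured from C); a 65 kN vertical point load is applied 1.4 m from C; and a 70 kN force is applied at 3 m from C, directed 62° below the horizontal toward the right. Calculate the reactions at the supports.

Resultant of the distributed load: 14.01 × 2.8 = 39.228 kN at 1.9 m from C.
ΣM about C: D_y·3.5 − (14.01·2.8)·1.9 − 65·1.4 − 70·sin62°·3 = 0 → D_y = 350.952/3.5 = 100.272 ≈ 100.3 kN.
ΣF_y = 0: C_y + 100.272 − 14.01·2.8 − 65 − 70·sin62° = 0 → C_y = 65.76 kN.
ΣF_x = 0: C_x + 70·cos62° = 0 → C_x = -32.86 kN.

C_x = -32.86 kN, C_y = 65.76 kN, D_y = 100.3 kN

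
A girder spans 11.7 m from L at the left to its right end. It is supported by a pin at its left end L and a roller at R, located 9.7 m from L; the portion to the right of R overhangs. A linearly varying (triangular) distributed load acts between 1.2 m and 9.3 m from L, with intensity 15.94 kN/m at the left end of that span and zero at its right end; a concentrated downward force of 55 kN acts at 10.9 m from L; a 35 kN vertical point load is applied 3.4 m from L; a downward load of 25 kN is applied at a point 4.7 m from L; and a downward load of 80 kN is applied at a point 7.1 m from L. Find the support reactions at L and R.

Resultant of the triangular load: ½ × 15.94 × 8.1 = 64.557 kN, acting at 3.9 m from L (one-third of the span from the peak).
Moments about L: R_y·9.7 − (½·15.94·8.1)·3.9 − 55·10.9 − 35·3.4 − 25·4.7 − 80·7.1 = 0 → R_y = 1655.7723/9.7 = 170.698 ≈ 170.7 kN.
ΣF_y = 0: L_y + 170.698 − ½·15.94·8.1 − 55 − 35 − 25 − 80 = 0 → L_y = 88.86 kN.
ΣF_x = 0: no horizontal applied forces, so L_x = 0.

L_x = 0, L_y = 88.86 kN, R_y = 170.7 kN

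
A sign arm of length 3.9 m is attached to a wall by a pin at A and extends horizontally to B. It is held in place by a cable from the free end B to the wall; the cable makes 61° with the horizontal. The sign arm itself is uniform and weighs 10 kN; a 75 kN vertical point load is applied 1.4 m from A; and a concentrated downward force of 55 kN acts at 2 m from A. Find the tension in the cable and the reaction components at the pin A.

T = 68.75 kN, A_x = 33.33 kN, A_y = 79.87 kN

ΣM about A: T·sin61°·3.9 − 10·1.95 − 75·1.4 − 55·2 = 0 → T = 234.5/(3.9·0.87462) = 68.7478 ≈ 68.75 kN.
ΣF_x = 0: A_x − T·cos61° = 0 → A_x = 68.7478 × 0.48481 = 33.33 kN.
ΣF_y = 0: A_y + T·sin61° − 10 − 75 − 55 = 0 → A_y = 140 − 68.7478 × 0.87462 = 79.87 kN.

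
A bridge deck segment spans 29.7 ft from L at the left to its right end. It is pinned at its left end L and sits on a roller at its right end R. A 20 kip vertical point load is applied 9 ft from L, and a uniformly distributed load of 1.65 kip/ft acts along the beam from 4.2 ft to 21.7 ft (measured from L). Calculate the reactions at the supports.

Resultant of the distributed load: 1.65 × 17.5 = 28.875 kip at 12.95 ft from L.
Taking moments about L: R_y·29.7 − 20·9 − (1.65·17.5)·12.95 = 0 → R_y = 553.93125/29.7 = 18.6509 ≈ 18.65 kip.
ΣF_y = 0: L_y + 18.6509 − 20 − 1.65·17.5 = 0 → L_y = 30.22 kip.
ΣF_x = 0: no horizontal applied forces, so L_x = 0.

L_x = 0, L_y = 30.22 kip, R_y = 18.65 kip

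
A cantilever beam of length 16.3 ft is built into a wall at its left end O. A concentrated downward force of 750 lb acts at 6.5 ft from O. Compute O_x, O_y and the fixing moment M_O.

ΣF_x = 0: O_x = 0.
ΣF_y = 0: O_y − 750 = 0 → O_y = 750.0 lb.
ΣM about O: M_O − 750·6.5 = 0 → M_O = 4875 lb·ft.

O_x = 0, O_y = 750.0 lb, M_O = 4875 lb·ft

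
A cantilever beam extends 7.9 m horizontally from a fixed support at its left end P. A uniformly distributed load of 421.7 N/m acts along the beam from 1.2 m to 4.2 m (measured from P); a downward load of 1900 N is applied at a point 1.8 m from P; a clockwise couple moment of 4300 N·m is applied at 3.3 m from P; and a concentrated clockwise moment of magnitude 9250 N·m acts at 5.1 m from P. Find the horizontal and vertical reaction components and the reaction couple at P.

P_x = 0, P_y = 3165 N, M_P = 20390 N·m

Resultant of the distributed load: 421.7 × 3 = 1265.1 N at 2.7 m from P.
ΣF_x = 0: P_x = 0.
ΣF_y = 0: P_y − 421.7·3 − 1900 = 0 → P_y = 3165 N.
ΣM about P: M_P − (421.7·3)·2.7 − 1900·1.8 − 4300 − 9250 = 0 → M_P = 20390 N·m.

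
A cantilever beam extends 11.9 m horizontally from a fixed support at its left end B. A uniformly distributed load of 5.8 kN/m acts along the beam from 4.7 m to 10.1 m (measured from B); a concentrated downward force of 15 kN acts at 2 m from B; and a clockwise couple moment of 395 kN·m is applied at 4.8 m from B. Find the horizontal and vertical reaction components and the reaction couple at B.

Resultant of the distributed load: 5.8 × 5.4 = 31.32 kN at 7.4 m from B.
ΣF_x = 0: B_x = 0.
ΣF_y = 0: B_y − 5.8·5.4 − 15 = 0 → B_y = 46.32 kN.
ΣM about B: M_B − (5.8·5.4)·7.4 − 15·2 − 395 = 0 → M_B = 656.8 kN·m.

B_x = 0, B_y = 46.32 kN, M_B = 656.8 kN·m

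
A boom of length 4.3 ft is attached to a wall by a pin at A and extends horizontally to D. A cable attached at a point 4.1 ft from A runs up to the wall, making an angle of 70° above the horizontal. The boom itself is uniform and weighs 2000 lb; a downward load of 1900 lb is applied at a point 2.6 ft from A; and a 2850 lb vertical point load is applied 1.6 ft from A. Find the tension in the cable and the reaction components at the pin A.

ΣM about A: T·sin70°·4.1 − 2000·2.15 − 1900·2.6 − 2850·1.6 = 0 → T = 13800/(4.1·0.939693) = 3581.87 ≈ 3582 lb.
ΣF_x = 0: A_x − T·cos70° = 0 → A_x = 3581.87 × 0.34202 = 1225 lb.
ΣF_y = 0: A_y + T·sin70° − 2000 − 1900 − 2850 = 0 → A_y = 6750 − 3581.87 × 0.939693 = 3384 lb.

T = 3582 lb, A_x = 1225 lb, A_y = 3384 lb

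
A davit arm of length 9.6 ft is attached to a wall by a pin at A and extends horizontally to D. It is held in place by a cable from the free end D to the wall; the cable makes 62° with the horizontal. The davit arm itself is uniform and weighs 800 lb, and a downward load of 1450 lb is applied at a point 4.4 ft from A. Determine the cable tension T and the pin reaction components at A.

T = 1206 lb, A_x = 566.0 lb, A_y = 1185 lb

ΣM about A: T·sin62°·9.6 − 800·4.8 − 1450·4.4 = 0 → T = 10220/(9.6·0.882948) = 1205.71 ≈ 1206 lb.
ΣF_x = 0: A_x − T·cos62° = 0 → A_x = 1205.71 × 0.469472 = 566.0 lb.
ΣF_y = 0: A_y + T·sin62° − 800 − 1450 = 0 → A_y = 2250 − 1205.71 × 0.882948 = 1185 lb.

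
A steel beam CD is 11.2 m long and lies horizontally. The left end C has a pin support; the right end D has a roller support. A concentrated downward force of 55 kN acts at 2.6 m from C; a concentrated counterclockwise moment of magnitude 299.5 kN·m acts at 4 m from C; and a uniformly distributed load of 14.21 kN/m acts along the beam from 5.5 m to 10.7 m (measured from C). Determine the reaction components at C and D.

C_x = 0, C_y = 89.43 kN, D_y = 39.47 kN

Resultant of the distributed load: 14.21 × 5.2 = 73.892 kN at 8.1 m from C.
Moments about C: D_y·11.2 − 55·2.6 + 299.5 − (14.21·5.2)·8.1 = 0 → D_y = 442.0252/11.2 = 39.4665 ≈ 39.47 kN.
ΣF_y = 0: C_y + 39.4665 − 55 − 14.21·5.2 = 0 → C_y = 89.43 kN.
ΣF_x = 0: no horizontal applied forces, so C_x = 0.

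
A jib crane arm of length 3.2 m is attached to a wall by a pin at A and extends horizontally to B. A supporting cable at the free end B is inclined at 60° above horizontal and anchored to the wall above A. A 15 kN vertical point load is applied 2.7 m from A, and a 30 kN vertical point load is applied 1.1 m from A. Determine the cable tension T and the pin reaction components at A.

ΣM about A: T·sin60°·3.2 − 15·2.7 − 30·1.1 = 0 → T = 73.5/(3.2·0.866025) = 26.522 ≈ 26.52 kN.
ΣF_x = 0: A_x − T·cos60° = 0 → A_x = 26.522 × 0.5 = 13.26 kN.
ΣF_y = 0: A_y + T·sin60° − 15 − 30 = 0 → A_y = 45 − 26.522 × 0.866025 = 22.03 kN.

T = 26.52 kN, A_x = 13.26 kN, A_y = 22.03 kN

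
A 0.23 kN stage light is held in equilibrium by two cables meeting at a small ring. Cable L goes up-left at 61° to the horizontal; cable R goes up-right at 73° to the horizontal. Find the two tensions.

ΣF_x = 0: −T_L·cos61° + T_R·cos73° = 0 → T_R = 1.6582·T_L.
ΣF_y = 0: T_L·sin61° + T_R·sin73° = 0.23.
Substitute: T_L·(0.87462 + 1.6582·0.956305) = 0.23 → T_L = 0.0934821 ≈ 0.09348 kN.
Then T_R = 1.6582 × 0.0934821 = 0.1550 kN.

T_L = 0.09348 kN, T_R = 0.1550 kN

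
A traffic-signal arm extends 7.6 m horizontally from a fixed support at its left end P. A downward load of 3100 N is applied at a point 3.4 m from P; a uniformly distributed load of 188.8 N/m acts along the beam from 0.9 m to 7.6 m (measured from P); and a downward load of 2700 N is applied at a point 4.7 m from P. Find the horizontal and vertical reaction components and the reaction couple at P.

Resultant of the distributed load: 188.8 × 6.7 = 1264.96 N at 4.25 m from P.
ΣF_x = 0: P_x = 0.
ΣF_y = 0: P_y − 3100 − 188.8·6.7 − 2700 = 0 → P_y = 7065 N.
ΣM about P: M_P − 3100·3.4 − (188.8·6.7)·4.25 − 2700·4.7 = 0 → M_P = 28610 N·m.

P_x = 0, P_y = 7065 N, M_P = 28610 N·m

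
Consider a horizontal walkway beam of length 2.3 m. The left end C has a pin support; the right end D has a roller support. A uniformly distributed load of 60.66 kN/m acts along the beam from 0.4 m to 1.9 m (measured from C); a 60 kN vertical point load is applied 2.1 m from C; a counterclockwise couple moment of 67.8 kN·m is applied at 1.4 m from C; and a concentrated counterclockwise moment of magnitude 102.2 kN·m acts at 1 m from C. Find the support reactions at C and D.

C_x = 0, C_y = 124.6 kN, D_y = 26.36 kN

Resultant of the distributed load: 60.66 × 1.5 = 90.99 kN at 1.15 m from C.
Moments about C: D_y·2.3 − (60.66·1.5)·1.15 − 60·2.1 + 67.8 + 102.2 = 0 → D_y = 60.6385/2.3 = 26.3646 ≈ 26.36 kN.
ΣF_y = 0: C_y + 26.3646 − 60.66·1.5 − 60 = 0 → C_y = 124.6 kN.
ΣF_x = 0: no horizontal applied forces, so C_x = 0.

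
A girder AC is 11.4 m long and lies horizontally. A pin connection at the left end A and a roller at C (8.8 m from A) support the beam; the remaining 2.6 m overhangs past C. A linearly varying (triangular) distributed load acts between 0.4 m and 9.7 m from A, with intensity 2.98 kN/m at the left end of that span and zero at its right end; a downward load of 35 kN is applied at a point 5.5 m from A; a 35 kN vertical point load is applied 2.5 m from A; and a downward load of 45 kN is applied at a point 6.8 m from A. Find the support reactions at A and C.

Resultant of the triangular load: ½ × 2.98 × 9.3 = 13.857 kN, acting at 3.5 m from A (one-third of the span from the peak).
Moments about A: C_y·8.8 − (½·2.98·9.3)·3.5 − 35·5.5 − 35·2.5 − 45·6.8 = 0 → C_y = 634.4995/8.8 = 72.1022 ≈ 72.10 kN.
ΣF_y = 0: A_y + 72.1022 − ½·2.98·9.3 − 35 − 35 − 45 = 0 → A_y = 56.75 kN.
ΣF_x = 0: no horizontal applied forces, so A_x = 0.

A_x = 0, A_y = 56.75 kN, C_y = 72.10 kN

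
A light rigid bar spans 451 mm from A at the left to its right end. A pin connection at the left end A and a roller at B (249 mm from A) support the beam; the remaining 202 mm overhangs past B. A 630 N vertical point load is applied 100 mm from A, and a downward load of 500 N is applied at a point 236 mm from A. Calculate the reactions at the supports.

A_x = 0, A_y = 403.1 N, B_y = 726.9 N

Taking moments about A: B_y·249 − 630·100 − 500·236 = 0 → B_y = 181000/249 = 726.908 ≈ 726.9 N.
ΣF_y = 0: A_y + 726.908 − 630 − 500 = 0 → A_y = 403.1 N.
ΣF_x = 0: no horizontal applied forces, so A_x = 0.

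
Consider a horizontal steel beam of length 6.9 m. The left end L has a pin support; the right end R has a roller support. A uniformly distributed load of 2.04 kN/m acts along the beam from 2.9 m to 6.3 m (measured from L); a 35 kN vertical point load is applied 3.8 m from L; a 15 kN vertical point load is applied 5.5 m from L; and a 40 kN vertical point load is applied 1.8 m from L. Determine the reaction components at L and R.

Resultant of the distributed load: 2.04 × 3.4 = 6.936 kN at 4.6 m from L.
ΣM about L: R_y·6.9 − (2.04·3.4)·4.6 − 35·3.8 − 15·5.5 − 40·1.8 = 0 → R_y = 319.4056/6.9 = 46.2907 ≈ 46.29 kN.
ΣF_y = 0: L_y + 46.2907 − 2.04·3.4 − 35 − 15 − 40 = 0 → L_y = 50.65 kN.
ΣF_x = 0: no horizontal applied forces, so L_x = 0.

L_x = 0, L_y = 50.65 kN, R_y = 46.29 kN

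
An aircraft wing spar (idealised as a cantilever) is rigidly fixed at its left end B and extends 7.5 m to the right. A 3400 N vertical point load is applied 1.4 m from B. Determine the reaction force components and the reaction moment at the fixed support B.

ΣF_x = 0: B_x = 0.
ΣF_y = 0: B_y − 3400 = 0 → B_y = 3400 N.
ΣM about B: M_B − 3400·1.4 = 0 → M_B = 4760 N·m.

B_x = 0, B_y = 3400 N, M_B = 4760 N·m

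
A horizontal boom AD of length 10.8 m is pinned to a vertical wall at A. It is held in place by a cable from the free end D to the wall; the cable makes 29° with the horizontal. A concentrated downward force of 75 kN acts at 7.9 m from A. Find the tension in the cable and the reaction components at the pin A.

T = 113.2 kN, A_x = 98.97 kN, A_y = 20.14 kN

ΣM about A: T·sin29°·10.8 − 75·7.9 = 0 → T = 592.5/(10.8·0.48481) = 113.16 ≈ 113.2 kN.
ΣF_x = 0: A_x − T·cos29° = 0 → A_x = 113.16 × 0.87462 = 98.97 kN.
ΣF_y = 0: A_y + T·sin29° − 75 = 0 → A_y = 75 − 113.16 × 0.48481 = 20.14 kN.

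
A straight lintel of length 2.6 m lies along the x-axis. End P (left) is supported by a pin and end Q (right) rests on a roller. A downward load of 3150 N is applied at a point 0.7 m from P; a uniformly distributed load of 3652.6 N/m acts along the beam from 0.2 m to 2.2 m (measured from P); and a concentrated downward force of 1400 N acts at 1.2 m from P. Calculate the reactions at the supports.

P_x = 0, P_y = 6989 N, Q_y = 4866 N

Resultant of the distributed load: 3652.6 × 2 = 7305.2 N at 1.2 m from P.
ΣM about P: Q_y·2.6 − 3150·0.7 − (3652.6·2)·1.2 − 1400·1.2 = 0 → Q_y = 12651.24/2.6 = 4865.86 ≈ 4866 N.
ΣF_y = 0: P_y + 4865.86 − 3150 − 3652.6·2 − 1400 = 0 → P_y = 6989 N.
ΣF_x = 0: no horizontal applied forces, so P_x = 0.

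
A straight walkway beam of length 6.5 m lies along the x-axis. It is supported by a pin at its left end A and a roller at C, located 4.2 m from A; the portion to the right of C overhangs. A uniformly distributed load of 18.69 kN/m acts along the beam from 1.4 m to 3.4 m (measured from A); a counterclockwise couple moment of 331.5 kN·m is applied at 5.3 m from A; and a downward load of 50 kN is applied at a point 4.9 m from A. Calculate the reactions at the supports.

Resultant of the distributed load: 18.69 × 2 = 37.38 kN at 2.4 m from A.
ΣM about A: C_y·4.2 − (18.69·2)·2.4 + 331.5 − 50·4.9 = 0 → C_y = 3.212/4.2 = 0.764762 ≈ 0.7648 kN.
ΣF_y = 0: A_y + 0.764762 − 18.69·2 − 50 = 0 → A_y = 86.62 kN.
ΣF_x = 0: no horizontal applied forces, so A_x = 0.

A_x = 0, A_y = 86.62 kN, C_y = 0.7648 kN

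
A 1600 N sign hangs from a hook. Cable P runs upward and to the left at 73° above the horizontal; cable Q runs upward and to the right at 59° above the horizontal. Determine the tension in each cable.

ΣF_x = 0: −T_P·cos73° + T_Q·cos59° = 0 → T_Q = 0.56767·T_P.
ΣF_y = 0: T_P·sin73° + T_Q·sin59° = 1600.
Substitute: T_P·(0.956305 + 0.56767·0.857167) = 1600 → T_P = 1108.88 ≈ 1109 N.
Then T_Q = 0.56767 × 1108.88 = 629.5 N.

T_P = 1109 N, T_Q = 629.5 N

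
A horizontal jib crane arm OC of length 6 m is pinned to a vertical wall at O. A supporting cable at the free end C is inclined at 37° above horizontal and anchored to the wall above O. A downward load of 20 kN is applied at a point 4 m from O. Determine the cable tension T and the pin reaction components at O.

T = 22.16 kN, O_x = 17.69 kN, O_y = 6.667 kN

ΣM about O: T·sin37°·6 − 20·4 = 0 → T = 80/(6·0.601815) = 22.1552 ≈ 22.16 kN.
ΣF_x = 0: O_x − T·cos37° = 0 → O_x = 22.1552 × 0.798636 = 17.69 kN.
ΣF_y = 0: O_y + T·sin37° − 20 = 0 → O_y = 20 − 22.1552 × 0.601815 = 6.667 kN.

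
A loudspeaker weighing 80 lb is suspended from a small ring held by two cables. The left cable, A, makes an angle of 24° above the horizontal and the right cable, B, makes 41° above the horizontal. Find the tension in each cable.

ΣF_x = 0: −T_A·cos24° + T_B·cos41° = 0 → T_B = 1.21046·T_A.
ΣF_y = 0: T_A·sin24° + T_B·sin41° = 80.
Substitute: T_A·(0.406737 + 1.21046·0.656059) = 80 → T_A = 66.6184 ≈ 66.62 lb.
Then T_B = 1.21046 × 66.6184 = 80.64 lb.

T_A = 66.62 lb, T_B = 80.64 lb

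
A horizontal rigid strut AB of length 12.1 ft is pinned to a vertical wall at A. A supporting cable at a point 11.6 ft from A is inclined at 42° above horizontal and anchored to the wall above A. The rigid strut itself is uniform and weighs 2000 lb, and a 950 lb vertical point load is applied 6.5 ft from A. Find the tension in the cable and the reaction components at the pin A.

T = 2354 lb, A_x = 1750 lb, A_y = 1375 lb

ΣM about A: T·sin42°·11.6 − 2000·6.05 − 950·6.5 = 0 → T = 18275/(11.6·0.669131) = 2354.44 ≈ 2354 lb.
ΣF_x = 0: A_x − T·cos42° = 0 → A_x = 2354.44 × 0.743145 = 1750 lb.
ΣF_y = 0: A_y + T·sin42° − 2000 − 950 = 0 → A_y = 2950 − 2354.44 × 0.669131 = 1375 lb.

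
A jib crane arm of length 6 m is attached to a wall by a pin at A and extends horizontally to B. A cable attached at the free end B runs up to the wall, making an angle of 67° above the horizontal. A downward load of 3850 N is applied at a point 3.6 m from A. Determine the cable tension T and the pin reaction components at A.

ΣM about A: T·sin67°·6 − 3850·3.6 = 0 → T = 13860/(6·0.920505) = 2509.49 ≈ 2509 N.
ΣF_x = 0: A_x − T·cos67° = 0 → A_x = 2509.49 × 0.390731 = 980.5 N.
ΣF_y = 0: A_y + T·sin67° − 3850 = 0 → A_y = 3850 − 2509.49 × 0.920505 = 1540 N.

T = 2509 N, A_x = 980.5 N, A_y = 1540 N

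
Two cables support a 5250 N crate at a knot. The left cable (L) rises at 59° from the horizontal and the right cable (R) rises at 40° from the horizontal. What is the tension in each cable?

ΣF_x = 0: −T_L·cos59° + T_R·cos40° = 0 → T_R = 0.672334·T_L.
ΣF_y = 0: T_L·sin59° + T_R·sin40° = 5250.
Substitute: T_L·(0.857167 + 0.672334·0.642788) = 5250 → T_L = 4071.87 ≈ 4072 N.
Then T_R = 0.672334 × 4071.87 = 2738 N.

T_L = 4072 N, T_R = 2738 N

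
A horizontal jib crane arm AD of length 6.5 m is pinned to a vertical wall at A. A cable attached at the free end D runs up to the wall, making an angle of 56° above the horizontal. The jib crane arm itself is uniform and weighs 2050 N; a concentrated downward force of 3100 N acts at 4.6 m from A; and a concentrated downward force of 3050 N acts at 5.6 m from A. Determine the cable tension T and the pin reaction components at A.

T = 7052 N, A_x = 3944 N, A_y = 2353 N

ΣM about A: T·sin56°·6.5 − 2050·3.25 − 3100·4.6 − 3050·5.6 = 0 → T = 38002.5/(6.5·0.829038) = 7052.2 ≈ 7052 N.
ΣF_x = 0: A_x − T·cos56° = 0 → A_x = 7052.2 × 0.559193 = 3944 N.
ΣF_y = 0: A_y + T·sin56° − 2050 − 3100 − 3050 = 0 → A_y = 8200 − 7052.2 × 0.829038 = 2353 N.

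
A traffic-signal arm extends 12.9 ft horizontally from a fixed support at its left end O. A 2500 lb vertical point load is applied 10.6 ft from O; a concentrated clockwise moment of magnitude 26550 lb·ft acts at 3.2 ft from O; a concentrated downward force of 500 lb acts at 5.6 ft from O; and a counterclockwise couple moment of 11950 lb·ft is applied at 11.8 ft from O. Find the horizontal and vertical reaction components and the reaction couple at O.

ΣF_x = 0: O_x = 0.
ΣF_y = 0: O_y − 2500 − 500 = 0 → O_y = 3000 lb.
ΣM about O: M_O − 2500·10.6 − 26550 − 500·5.6 + 11950 = 0 → M_O = 43900 lb·ft.

O_x = 0, O_y = 3000 lb, M_O = 43900 lb·ft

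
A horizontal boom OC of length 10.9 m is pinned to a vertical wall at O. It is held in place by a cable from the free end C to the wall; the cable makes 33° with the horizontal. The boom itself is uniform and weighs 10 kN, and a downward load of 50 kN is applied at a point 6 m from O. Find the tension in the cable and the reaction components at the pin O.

ΣM about O: T·sin33°·10.9 − 10·5.45 − 50·6 = 0 → T = 354.5/(10.9·0.544639) = 59.7147 ≈ 59.71 kN.
ΣF_x = 0: O_x − T·cos33° = 0 → O_x = 59.7147 × 0.838671 = 50.08 kN.
ΣF_y = 0: O_y + T·sin33° − 10 − 50 = 0 → O_y = 60 − 59.7147 × 0.544639 = 27.48 kN.

T = 59.71 kN, O_x = 50.08 kN, O_y = 27.48 kN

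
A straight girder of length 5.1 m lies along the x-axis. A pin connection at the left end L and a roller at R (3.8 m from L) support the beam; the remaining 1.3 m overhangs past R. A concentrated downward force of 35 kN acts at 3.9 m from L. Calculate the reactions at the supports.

L_x = 0, L_y = -0.9211 kN, R_y = 35.92 kN

Taking moments about L: R_y·3.8 − 35·3.9 = 0 → R_y = 136.5/3.8 = 35.9211 ≈ 35.92 kN.
ΣF_y = 0: L_y + 35.9211 − 35 = 0 → L_y = -0.9211 kN.
ΣF_x = 0: no horizontal applied forces, so L_x = 0.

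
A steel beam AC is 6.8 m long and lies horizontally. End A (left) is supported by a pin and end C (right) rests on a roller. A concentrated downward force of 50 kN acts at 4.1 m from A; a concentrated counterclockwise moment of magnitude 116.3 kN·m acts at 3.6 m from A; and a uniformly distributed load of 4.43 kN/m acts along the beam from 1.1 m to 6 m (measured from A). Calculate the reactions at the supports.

A_x = 0, A_y = 47.33 kN, C_y = 24.38 kN

Resultant of the distributed load: 4.43 × 4.9 = 21.707 kN at 3.55 m from A.
Taking moments about A: C_y·6.8 − 50·4.1 + 116.3 − (4.43·4.9)·3.55 = 0 → C_y = 165.75985/6.8 = 24.3764 ≈ 24.38 kN.
ΣF_y = 0: A_y + 24.3764 − 50 − 4.43·4.9 = 0 → A_y = 47.33 kN.
ΣF_x = 0: no horizontal applied forces, so A_x = 0.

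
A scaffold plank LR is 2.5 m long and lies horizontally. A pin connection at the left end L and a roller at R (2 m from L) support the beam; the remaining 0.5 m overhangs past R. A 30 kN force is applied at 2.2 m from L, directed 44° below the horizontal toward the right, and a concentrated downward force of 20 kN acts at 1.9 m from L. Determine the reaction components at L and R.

Moments about L: R_y·2 − 30·sin44°·2.2 − 20·1.9 = 0 → R_y = 83.8475/2 = 41.9237 ≈ 41.92 kN.
ΣF_y = 0: L_y + 41.9237 − 30·sin44° − 20 = 0 → L_y = -1.084 kN.
ΣF_x = 0: L_x + 30·cos44° = 0 → L_x = -21.58 kN.

L_x = -21.58 kN, L_y = -1.084 kN, R_y = 41.92 kN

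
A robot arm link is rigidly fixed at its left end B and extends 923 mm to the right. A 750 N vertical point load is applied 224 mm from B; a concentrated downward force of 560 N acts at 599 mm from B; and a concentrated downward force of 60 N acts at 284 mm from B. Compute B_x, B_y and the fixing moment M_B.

ΣF_x = 0: B_x = 0.
ΣF_y = 0: B_y − 750 − 560 − 60 = 0 → B_y = 1370 N.
ΣM about B: M_B − 750·224 − 560·599 − 60·284 = 0 → M_B = 520500 N·mm.

B_x = 0, B_y = 1370 N, M_B = 520500 N·mm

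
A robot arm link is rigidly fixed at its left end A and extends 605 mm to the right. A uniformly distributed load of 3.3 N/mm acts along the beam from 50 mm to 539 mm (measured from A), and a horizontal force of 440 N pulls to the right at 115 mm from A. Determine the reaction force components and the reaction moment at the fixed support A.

Resultant of the distributed load: 3.3 × 489 = 1613.7 N at 294.5 mm from A.
ΣF_x = 0: A_x + 440 = 0 → A_x = -440.0 N.
ΣF_y = 0: A_y − 3.3·489 = 0 → A_y = 1614 N.
ΣM about A: M_A − (3.3·489)·294.5 = 0 → M_A = 475200 N·mm.

A_x = -440.0 N, A_y = 1614 N, M_A = 475200 N·mm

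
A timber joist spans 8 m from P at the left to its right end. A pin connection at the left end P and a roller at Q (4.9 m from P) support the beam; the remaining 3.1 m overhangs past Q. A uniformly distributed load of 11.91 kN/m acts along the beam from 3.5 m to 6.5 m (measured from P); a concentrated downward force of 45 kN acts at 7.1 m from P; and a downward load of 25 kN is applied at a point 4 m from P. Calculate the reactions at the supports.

Resultant of the distributed load: 11.91 × 3 = 35.73 kN at 5 m from P.
ΣM about P: Q_y·4.9 − (11.91·3)·5 − 45·7.1 − 25·4 = 0 → Q_y = 598.15/4.9 = 122.071 ≈ 122.1 kN.
ΣF_y = 0: P_y + 122.071 − 11.91·3 − 45 − 25 = 0 → P_y = -16.34 kN.
ΣF_x = 0: no horizontal applied forces, so P_x = 0.

P_x = 0, P_y = -16.34 kN, Q_y = 122.1 kN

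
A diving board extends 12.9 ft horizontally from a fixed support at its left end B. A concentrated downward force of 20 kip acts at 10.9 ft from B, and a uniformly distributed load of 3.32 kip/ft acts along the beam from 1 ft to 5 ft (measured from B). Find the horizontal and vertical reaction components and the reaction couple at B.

Resultant of the distributed load: 3.32 × 4 = 13.28 kip at 3 ft from B.
ΣF_x = 0: B_x = 0.
ΣF_y = 0: B_y − 20 − 3.32·4 = 0 → B_y = 33.28 kip.
ΣM about B: M_B − 20·10.9 − (3.32·4)·3 = 0 → M_B = 257.8 kip·ft.

B_x = 0, B_y = 33.28 kip, M_B = 257.8 kip·ft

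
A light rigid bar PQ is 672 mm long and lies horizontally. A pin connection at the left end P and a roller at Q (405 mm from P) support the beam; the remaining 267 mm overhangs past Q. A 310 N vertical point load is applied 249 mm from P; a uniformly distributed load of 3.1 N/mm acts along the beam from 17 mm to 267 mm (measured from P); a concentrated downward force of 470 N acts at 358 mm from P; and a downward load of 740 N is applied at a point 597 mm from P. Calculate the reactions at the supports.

P_x = 0, P_y = 326.4 N, Q_y = 1969 N

Resultant of the distributed load: 3.1 × 250 = 775 N at 142 mm from P.
Moments about P: Q_y·405 − 310·249 − (3.1·250)·142 − 470·358 − 740·597 = 0 → Q_y = 797280/405 = 1968.59 ≈ 1969 N.
ΣF_y = 0: P_y + 1968.59 − 310 − 3.1·250 − 470 − 740 = 0 → P_y = 326.4 N.
ΣF_x = 0: no horizontal applied forces, so P_x = 0.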